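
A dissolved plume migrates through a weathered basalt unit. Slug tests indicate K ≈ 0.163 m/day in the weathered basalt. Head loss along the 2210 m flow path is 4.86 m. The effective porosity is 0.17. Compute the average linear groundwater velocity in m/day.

Hydraulic gradient i = Δh / L = 4.86 / 2210 = 0.002199.
Darcy flux q = K · i = 0.1630 × 0.002199 = 0.0003585 m/day.
Seepage velocity v = q / n_e = 0.0003585 / 0.17 = 0.002109 m/day.

0.00211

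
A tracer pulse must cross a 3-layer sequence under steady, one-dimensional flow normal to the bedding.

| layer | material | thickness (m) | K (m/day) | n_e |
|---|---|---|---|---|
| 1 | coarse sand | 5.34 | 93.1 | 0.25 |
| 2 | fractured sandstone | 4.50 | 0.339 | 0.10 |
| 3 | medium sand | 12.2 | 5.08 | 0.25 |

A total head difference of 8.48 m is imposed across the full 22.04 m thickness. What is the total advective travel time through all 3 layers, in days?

With flow normal to the layers, continuity requires the same specific discharge q through every layer.
Σ(b_i/K_i) = 5.34/93.1 + 4.50/0.339 + 12.2/5.08 = 15.73 d.
q = Δh / Σ(b_i/K_i) = 8.48 / 15.73 = 0.5390 m/day.
In each layer the seepage velocity is v_i = q/n_i, so the layer transit time is t_i = b_i·n_i / q:
  layer 1 (coarse sand): t_1 = 5.34 × 0.25 / 0.5390 = 2.477 d
  layer 2 (fractured sandstone): t_2 = 4.50 × 0.10 / 0.5390 = 0.8349 d
  layer 3 (medium sand): t_3 = 12.2 × 0.25 / 0.5390 = 5.659 d
Total t = Σ t_i = 8.971 days.

8.97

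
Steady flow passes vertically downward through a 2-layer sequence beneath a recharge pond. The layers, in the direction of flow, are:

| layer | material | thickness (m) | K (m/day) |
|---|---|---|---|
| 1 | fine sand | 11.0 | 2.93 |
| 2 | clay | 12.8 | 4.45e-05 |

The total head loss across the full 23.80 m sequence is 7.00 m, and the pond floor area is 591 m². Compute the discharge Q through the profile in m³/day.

0.0144

Flow is perpendicular to layering, so the layers act in series and the equivalent K is the thickness-weighted harmonic mean.
Total thickness L = 11.0 + 12.8 = 23.80 m.
Σ(b_i/K_i) = 11.0/2.93 + 12.8/4.45e-05 = 2.876e+05 d.
K_eq = L / Σ(b_i/K_i) = 23.80 / 2.876e+05 = 8.274e-05 m/day.
Q = K_eq · A · (Δh/L) = 8.274e-05 × 591 × (7.00/23.80) = 0.01438 m³/day.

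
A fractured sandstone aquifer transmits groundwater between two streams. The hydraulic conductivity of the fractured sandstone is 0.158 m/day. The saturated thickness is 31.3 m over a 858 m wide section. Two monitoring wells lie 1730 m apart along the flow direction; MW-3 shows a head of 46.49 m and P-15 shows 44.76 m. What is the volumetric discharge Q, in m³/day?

Cross-sectional area A = 858 × 31.3 = 26855 m².
Hydraulic gradient i = (46.49 − 44.76) / 1730 = 1.73 / 1730 = 0.001000.
Darcy's law: Q = K · A · i = 0.1580 × 26855 × 0.001000 = 4.243 m³/day.

4.24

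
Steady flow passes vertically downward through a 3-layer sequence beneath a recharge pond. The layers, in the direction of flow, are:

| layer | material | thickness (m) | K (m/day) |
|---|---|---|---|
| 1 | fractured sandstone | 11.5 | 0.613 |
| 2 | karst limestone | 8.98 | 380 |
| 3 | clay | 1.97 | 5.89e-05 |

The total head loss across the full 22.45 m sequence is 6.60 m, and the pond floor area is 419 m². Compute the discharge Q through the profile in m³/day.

Flow is perpendicular to layering, so the layers act in series and the equivalent K is the thickness-weighted harmonic mean.
Total thickness L = 11.5 + 8.98 + 1.97 = 22.45 m.
Σ(b_i/K_i) = 11.5/0.613 + 8.98/380 + 1.97/5.89e-05 = 33465 d.
K_eq = L / Σ(b_i/K_i) = 22.45 / 33465 = 0.0006708 m/day.
Q = K_eq · A · (Δh/L) = 0.0006708 × 419 × (6.60/22.45) = 0.08263 m³/day.

0.0826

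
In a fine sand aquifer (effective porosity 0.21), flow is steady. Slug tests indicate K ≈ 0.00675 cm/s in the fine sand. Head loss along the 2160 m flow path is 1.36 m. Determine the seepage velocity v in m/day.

0.0175

Convert K: 0.00675 cm/s × 864 = 5.832 m/day.
Hydraulic gradient i = Δh / L = 1.36 / 2160 = 0.0006296.
Darcy flux q = K · i = 5.832 × 0.0006296 = 0.003672 m/day.
Seepage velocity v = q / n_e = 0.003672 / 0.21 = 0.01749 m/day.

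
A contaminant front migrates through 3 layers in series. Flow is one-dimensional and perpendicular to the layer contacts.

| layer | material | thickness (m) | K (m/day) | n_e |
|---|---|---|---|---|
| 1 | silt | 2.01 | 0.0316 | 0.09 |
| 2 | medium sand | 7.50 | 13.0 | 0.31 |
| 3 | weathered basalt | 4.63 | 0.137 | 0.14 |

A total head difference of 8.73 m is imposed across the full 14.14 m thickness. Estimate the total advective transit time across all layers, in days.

35.4

With flow normal to the layers, continuity requires the same specific discharge q through every layer.
Σ(b_i/K_i) = 2.01/0.0316 + 7.50/13.0 + 4.63/0.137 = 97.98 d.
q = Δh / Σ(b_i/K_i) = 8.73 / 97.98 = 0.08910 m/day.
In each layer the seepage velocity is v_i = q/n_i, so the layer transit time is t_i = b_i·n_i / q:
  layer 1 (silt): t_1 = 2.01 × 0.09 / 0.08910 = 2.030 d
  layer 2 (medium sand): t_2 = 7.50 × 0.31 / 0.08910 = 26.09 d
  layer 3 (weathered basalt): t_3 = 4.63 × 0.14 / 0.08910 = 7.275 d
Total t = Σ t_i = 35.40 days.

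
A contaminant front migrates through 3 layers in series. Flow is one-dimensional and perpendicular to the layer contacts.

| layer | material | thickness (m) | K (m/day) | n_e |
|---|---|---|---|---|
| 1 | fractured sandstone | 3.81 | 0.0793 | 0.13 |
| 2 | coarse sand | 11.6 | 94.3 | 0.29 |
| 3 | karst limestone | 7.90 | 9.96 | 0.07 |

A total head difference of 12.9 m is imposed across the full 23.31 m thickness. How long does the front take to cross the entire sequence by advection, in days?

16.7

With flow normal to the layers, continuity requires the same specific discharge q through every layer.
Σ(b_i/K_i) = 3.81/0.0793 + 11.6/94.3 + 7.90/9.96 = 48.96 d.
q = Δh / Σ(b_i/K_i) = 12.9 / 48.96 = 0.2635 m/day.
In each layer the seepage velocity is v_i = q/n_i, so the layer transit time is t_i = b_i·n_i / q:
  layer 1 (fractured sandstone): t_1 = 3.81 × 0.13 / 0.2635 = 1.880 d
  layer 2 (coarse sand): t_2 = 11.6 × 0.29 / 0.2635 = 12.77 d
  layer 3 (karst limestone): t_3 = 7.90 × 0.07 / 0.2635 = 2.099 d
Total t = Σ t_i = 16.75 days.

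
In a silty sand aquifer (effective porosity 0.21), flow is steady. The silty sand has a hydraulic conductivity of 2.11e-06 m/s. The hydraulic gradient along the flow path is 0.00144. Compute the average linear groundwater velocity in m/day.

Convert K: 2.11e-06 m/s × 86400 = 0.1823 m/day.
Hydraulic gradient i = 0.00144.
Darcy flux q = K · i = 0.1823 × 0.001440 = 0.0002625 m/day.
Seepage velocity v = q / n_e = 0.0002625 / 0.21 = 0.001250 m/day.

0.00125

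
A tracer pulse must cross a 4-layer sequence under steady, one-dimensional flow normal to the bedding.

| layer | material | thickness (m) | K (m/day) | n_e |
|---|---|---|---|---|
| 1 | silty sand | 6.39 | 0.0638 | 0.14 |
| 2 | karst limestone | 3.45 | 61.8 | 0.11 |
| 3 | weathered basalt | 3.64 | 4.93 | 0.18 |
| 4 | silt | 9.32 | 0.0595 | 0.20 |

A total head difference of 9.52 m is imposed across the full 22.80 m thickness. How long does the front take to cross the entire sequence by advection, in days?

103

With flow normal to the layers, continuity requires the same specific discharge q through every layer.
Σ(b_i/K_i) = 6.39/0.0638 + 3.45/61.8 + 3.64/4.93 + 9.32/0.0595 = 257.6 d.
q = Δh / Σ(b_i/K_i) = 9.52 / 257.6 = 0.03696 m/day.
In each layer the seepage velocity is v_i = q/n_i, so the layer transit time is t_i = b_i·n_i / q:
  layer 1 (silty sand): t_1 = 6.39 × 0.14 / 0.03696 = 24.21 d
  layer 2 (karst limestone): t_2 = 3.45 × 0.11 / 0.03696 = 10.27 d
  layer 3 (weathered basalt): t_3 = 3.64 × 0.18 / 0.03696 = 17.73 d
  layer 4 (silt): t_4 = 9.32 × 0.20 / 0.03696 = 50.44 d
Total t = Σ t_i = 102.6 days.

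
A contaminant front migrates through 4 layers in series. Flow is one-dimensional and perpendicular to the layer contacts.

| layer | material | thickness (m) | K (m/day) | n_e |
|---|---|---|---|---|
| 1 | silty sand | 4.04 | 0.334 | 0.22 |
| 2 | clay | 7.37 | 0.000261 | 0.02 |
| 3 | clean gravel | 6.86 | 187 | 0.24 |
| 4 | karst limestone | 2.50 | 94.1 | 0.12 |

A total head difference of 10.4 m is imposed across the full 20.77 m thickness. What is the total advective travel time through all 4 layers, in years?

22.2

With flow normal to the layers, continuity requires the same specific discharge q through every layer.
Σ(b_i/K_i) = 4.04/0.334 + 7.37/0.000261 + 6.86/187 + 2.50/94.1 = 28250 d.
q = Δh / Σ(b_i/K_i) = 10.4 / 28250 = 0.0003681 m/day.
In each layer the seepage velocity is v_i = q/n_i, so the layer transit time is t_i = b_i·n_i / q:
  layer 1 (silty sand): t_1 = 4.04 × 0.22 / 0.0003681 = 2414 d
  layer 2 (clay): t_2 = 7.37 × 0.02 / 0.0003681 = 400.4 d
  layer 3 (clean gravel): t_3 = 6.86 × 0.24 / 0.0003681 = 4472 d
  layer 4 (karst limestone): t_4 = 2.50 × 0.12 / 0.0003681 = 814.9 d
Total t = Σ t_i = 8102 days = 22.18 years.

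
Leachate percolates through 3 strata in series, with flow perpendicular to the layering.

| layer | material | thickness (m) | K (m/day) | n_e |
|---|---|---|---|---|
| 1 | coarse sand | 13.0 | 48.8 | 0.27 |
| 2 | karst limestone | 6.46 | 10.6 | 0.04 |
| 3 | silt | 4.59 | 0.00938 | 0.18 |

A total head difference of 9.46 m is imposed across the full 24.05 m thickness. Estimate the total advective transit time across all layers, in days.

238

With flow normal to the layers, continuity requires the same specific discharge q through every layer.
Σ(b_i/K_i) = 13.0/48.8 + 6.46/10.6 + 4.59/0.00938 = 490.2 d.
q = Δh / Σ(b_i/K_i) = 9.46 / 490.2 = 0.01930 m/day.
In each layer the seepage velocity is v_i = q/n_i, so the layer transit time is t_i = b_i·n_i / q:
  layer 1 (coarse sand): t_1 = 13.0 × 0.27 / 0.01930 = 181.9 d
  layer 2 (karst limestone): t_2 = 6.46 × 0.04 / 0.01930 = 13.39 d
  layer 3 (silt): t_3 = 4.59 × 0.18 / 0.01930 = 42.81 d
Total t = Σ t_i = 238.1 days.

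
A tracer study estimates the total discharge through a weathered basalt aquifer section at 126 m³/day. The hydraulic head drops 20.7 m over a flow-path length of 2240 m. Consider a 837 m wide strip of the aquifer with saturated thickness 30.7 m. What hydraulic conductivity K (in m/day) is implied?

0.531

Cross-sectional area A = 837 × 30.7 = 25696 m².
Hydraulic gradient i = Δh / L = 20.7 / 2240 = 0.009241.
From Q = K·A·i, K = Q / (A·i) = 126 / (25696 × 0.009241) = 0.5306 m/day.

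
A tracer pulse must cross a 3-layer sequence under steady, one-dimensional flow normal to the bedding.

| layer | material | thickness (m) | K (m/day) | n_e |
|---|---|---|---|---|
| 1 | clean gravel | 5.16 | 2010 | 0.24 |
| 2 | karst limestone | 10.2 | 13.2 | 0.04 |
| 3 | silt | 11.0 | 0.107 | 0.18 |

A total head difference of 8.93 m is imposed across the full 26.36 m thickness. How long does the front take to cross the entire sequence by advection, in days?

With flow normal to the layers, continuity requires the same specific discharge q through every layer.
Σ(b_i/K_i) = 5.16/2010 + 10.2/13.2 + 11.0/0.107 = 103.6 d.
q = Δh / Σ(b_i/K_i) = 8.93 / 103.6 = 0.08621 m/day.
In each layer the seepage velocity is v_i = q/n_i, so the layer transit time is t_i = b_i·n_i / q:
  layer 1 (clean gravel): t_1 = 5.16 × 0.24 / 0.08621 = 14.36 d
  layer 2 (karst limestone): t_2 = 10.2 × 0.04 / 0.08621 = 4.732 d
  layer 3 (silt): t_3 = 11.0 × 0.18 / 0.08621 = 22.97 d
Total t = Σ t_i = 42.06 days.

42.1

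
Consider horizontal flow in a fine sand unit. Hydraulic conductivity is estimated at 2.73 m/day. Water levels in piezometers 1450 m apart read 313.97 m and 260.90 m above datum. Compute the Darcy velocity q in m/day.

Hydraulic gradient i = (313.97 − 260.90) / 1450 = 53.07 / 1450 = 0.03660.
Specific discharge q = K · i = 2.730 × 0.03660 = 0.09992 m/day.

0.0999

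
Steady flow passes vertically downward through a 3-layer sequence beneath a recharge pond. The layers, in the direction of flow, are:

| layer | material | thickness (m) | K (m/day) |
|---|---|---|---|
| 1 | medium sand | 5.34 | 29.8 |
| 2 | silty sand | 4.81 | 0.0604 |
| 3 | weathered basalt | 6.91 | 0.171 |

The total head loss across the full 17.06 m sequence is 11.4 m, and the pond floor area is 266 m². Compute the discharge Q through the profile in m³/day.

25.2

Flow is perpendicular to layering, so the layers act in series and the equivalent K is the thickness-weighted harmonic mean.
Total thickness L = 5.34 + 4.81 + 6.91 = 17.06 m.
Σ(b_i/K_i) = 5.34/29.8 + 4.81/0.0604 + 6.91/0.171 = 120.2 d.
K_eq = L / Σ(b_i/K_i) = 17.06 / 120.2 = 0.1419 m/day.
Q = K_eq · A · (Δh/L) = 0.1419 × 266 × (11.4/17.06) = 25.22 m³/day.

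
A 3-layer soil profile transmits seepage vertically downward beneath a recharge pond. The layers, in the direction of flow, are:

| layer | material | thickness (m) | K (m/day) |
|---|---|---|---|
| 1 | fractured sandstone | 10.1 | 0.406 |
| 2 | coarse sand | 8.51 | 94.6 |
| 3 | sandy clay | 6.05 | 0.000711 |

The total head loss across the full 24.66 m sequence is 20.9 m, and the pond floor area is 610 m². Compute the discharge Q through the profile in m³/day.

Flow is perpendicular to layering, so the layers act in series and the equivalent K is the thickness-weighted harmonic mean.
Total thickness L = 10.1 + 8.51 + 6.05 = 24.66 m.
Σ(b_i/K_i) = 10.1/0.406 + 8.51/94.6 + 6.05/0.000711 = 8534 d.
K_eq = L / Σ(b_i/K_i) = 24.66 / 8534 = 0.002890 m/day.
Q = K_eq · A · (Δh/L) = 0.002890 × 610 × (20.9/24.66) = 1.494 m³/day.

1.49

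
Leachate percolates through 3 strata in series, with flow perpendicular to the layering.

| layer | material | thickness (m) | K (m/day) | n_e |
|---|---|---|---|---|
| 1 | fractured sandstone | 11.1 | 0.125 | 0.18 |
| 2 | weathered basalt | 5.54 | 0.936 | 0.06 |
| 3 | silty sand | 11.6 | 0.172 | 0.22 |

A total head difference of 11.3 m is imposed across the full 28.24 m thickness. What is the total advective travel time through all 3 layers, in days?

70.1

With flow normal to the layers, continuity requires the same specific discharge q through every layer.
Σ(b_i/K_i) = 11.1/0.125 + 5.54/0.936 + 11.6/0.172 = 162.2 d.
q = Δh / Σ(b_i/K_i) = 11.3 / 162.2 = 0.06968 m/day.
In each layer the seepage velocity is v_i = q/n_i, so the layer transit time is t_i = b_i·n_i / q:
  layer 1 (fractured sandstone): t_1 = 11.1 × 0.18 / 0.06968 = 28.67 d
  layer 2 (weathered basalt): t_2 = 5.54 × 0.06 / 0.06968 = 4.770 d
  layer 3 (silty sand): t_3 = 11.6 × 0.22 / 0.06968 = 36.62 d
Total t = Σ t_i = 70.06 days.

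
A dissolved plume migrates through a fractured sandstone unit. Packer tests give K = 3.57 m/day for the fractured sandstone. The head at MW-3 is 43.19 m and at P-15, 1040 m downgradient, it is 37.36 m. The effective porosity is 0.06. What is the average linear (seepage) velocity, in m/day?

Hydraulic gradient i = (43.19 − 37.36) / 1040 = 5.83 / 1040 = 0.005606.
Darcy flux q = K · i = 3.570 × 0.005606 = 0.02001 m/day.
Seepage velocity v = q / n_e = 0.02001 / 0.06 = 0.3335 m/day.

0.334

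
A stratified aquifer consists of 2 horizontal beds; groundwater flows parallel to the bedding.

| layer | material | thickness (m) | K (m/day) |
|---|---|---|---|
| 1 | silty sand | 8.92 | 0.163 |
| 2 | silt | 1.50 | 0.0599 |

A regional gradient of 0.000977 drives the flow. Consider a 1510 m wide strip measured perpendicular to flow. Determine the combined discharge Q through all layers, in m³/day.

2.28

Flow is parallel to layering, so each bed carries its own Darcy discharge and the transmissivities add.
Σ(K_i·b_i) = 0.163×8.92 + 0.0599×1.50 = 1.544 m²/day.
Hydraulic gradient i = 0.000977.
Q = Σ(K_i·b_i) · W · i = 1.544 × 1510 × 0.0009770 = 2.278 m³/day.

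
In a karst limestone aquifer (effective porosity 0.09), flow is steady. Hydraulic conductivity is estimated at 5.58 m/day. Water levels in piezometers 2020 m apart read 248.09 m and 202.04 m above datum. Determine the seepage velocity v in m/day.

1.41

Hydraulic gradient i = (248.09 − 202.04) / 2020 = 46.05 / 2020 = 0.02280.
Darcy flux q = K · i = 5.580 × 0.02280 = 0.1272 m/day.
Seepage velocity v = q / n_e = 0.1272 / 0.09 = 1.413 m/day.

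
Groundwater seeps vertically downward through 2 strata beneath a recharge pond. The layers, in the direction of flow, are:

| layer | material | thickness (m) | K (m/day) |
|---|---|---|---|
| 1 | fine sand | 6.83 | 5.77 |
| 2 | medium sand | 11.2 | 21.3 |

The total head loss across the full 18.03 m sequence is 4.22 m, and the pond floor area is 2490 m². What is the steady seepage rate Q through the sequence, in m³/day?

Flow is perpendicular to layering, so the layers act in series and the equivalent K is the thickness-weighted harmonic mean.
Total thickness L = 6.83 + 11.2 = 18.03 m.
Σ(b_i/K_i) = 6.83/5.77 + 11.2/21.3 = 1.710 d.
K_eq = L / Σ(b_i/K_i) = 18.03 / 1.710 = 10.55 m/day.
Q = K_eq · A · (Δh/L) = 10.55 × 2490 × (4.22/18.03) = 6147 m³/day.

6150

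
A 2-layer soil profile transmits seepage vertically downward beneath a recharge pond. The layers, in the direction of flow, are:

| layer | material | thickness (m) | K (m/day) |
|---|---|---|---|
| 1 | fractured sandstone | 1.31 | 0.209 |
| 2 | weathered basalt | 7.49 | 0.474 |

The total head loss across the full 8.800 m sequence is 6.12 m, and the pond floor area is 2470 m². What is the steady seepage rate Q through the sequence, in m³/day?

685

Flow is perpendicular to layering, so the layers act in series and the equivalent K is the thickness-weighted harmonic mean.
Total thickness L = 1.31 + 7.49 = 8.800 m.
Σ(b_i/K_i) = 1.31/0.209 + 7.49/0.474 = 22.07 d.
K_eq = L / Σ(b_i/K_i) = 8.800 / 22.07 = 0.3987 m/day.
Q = K_eq · A · (Δh/L) = 0.3987 × 2470 × (6.12/8.800) = 684.9 m³/day.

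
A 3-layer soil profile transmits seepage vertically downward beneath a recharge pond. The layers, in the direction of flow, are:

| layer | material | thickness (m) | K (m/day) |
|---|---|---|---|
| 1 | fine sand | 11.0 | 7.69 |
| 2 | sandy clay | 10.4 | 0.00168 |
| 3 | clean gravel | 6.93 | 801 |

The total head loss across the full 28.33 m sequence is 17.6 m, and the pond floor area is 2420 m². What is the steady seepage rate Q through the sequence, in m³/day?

Flow is perpendicular to layering, so the layers act in series and the equivalent K is the thickness-weighted harmonic mean.
Total thickness L = 11.0 + 10.4 + 6.93 = 28.33 m.
Σ(b_i/K_i) = 11.0/7.69 + 10.4/0.00168 + 6.93/801 = 6192 d.
K_eq = L / Σ(b_i/K_i) = 28.33 / 6192 = 0.004575 m/day.
Q = K_eq · A · (Δh/L) = 0.004575 × 2420 × (17.6/28.33) = 6.879 m³/day.

6.88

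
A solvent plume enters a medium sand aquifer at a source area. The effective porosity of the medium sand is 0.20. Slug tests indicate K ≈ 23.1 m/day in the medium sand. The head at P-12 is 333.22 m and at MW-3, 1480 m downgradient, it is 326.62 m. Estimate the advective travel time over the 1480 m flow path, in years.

Hydraulic gradient i = (333.22 − 326.62) / 1480 = 6.6 / 1480 = 0.004459.
Darcy flux q = K · i = 23.10 × 0.004459 = 0.1030 m/day.
Seepage velocity v = q / n_e = 0.1030 / 0.20 = 0.5151 m/day.
Travel time t = L / v = 1480 / 0.5151 = 2873 days = 7.867 years.

7.87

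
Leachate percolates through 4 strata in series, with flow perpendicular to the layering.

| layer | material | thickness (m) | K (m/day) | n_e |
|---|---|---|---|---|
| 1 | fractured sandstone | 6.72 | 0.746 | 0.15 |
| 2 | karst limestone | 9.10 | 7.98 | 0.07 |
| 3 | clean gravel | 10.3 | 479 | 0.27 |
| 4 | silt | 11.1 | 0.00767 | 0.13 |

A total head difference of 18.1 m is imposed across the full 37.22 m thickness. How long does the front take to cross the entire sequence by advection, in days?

With flow normal to the layers, continuity requires the same specific discharge q through every layer.
Σ(b_i/K_i) = 6.72/0.746 + 9.10/7.98 + 10.3/479 + 11.1/0.00767 = 1457 d.
q = Δh / Σ(b_i/K_i) = 18.1 / 1457 = 0.01242 m/day.
In each layer the seepage velocity is v_i = q/n_i, so the layer transit time is t_i = b_i·n_i / q:
  layer 1 (fractured sandstone): t_1 = 6.72 × 0.15 / 0.01242 = 81.16 d
  layer 2 (karst limestone): t_2 = 9.10 × 0.07 / 0.01242 = 51.29 d
  layer 3 (clean gravel): t_3 = 10.3 × 0.27 / 0.01242 = 223.9 d
  layer 4 (silt): t_4 = 11.1 × 0.13 / 0.01242 = 116.2 d
Total t = Σ t_i = 472.6 days.

473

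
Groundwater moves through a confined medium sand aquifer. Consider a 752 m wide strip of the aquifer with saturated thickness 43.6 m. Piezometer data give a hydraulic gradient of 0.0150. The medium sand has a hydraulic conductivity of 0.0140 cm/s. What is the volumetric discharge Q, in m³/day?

5950

Convert K: 0.0140 cm/s × 864 = 12.10 m/day.
Cross-sectional area A = 752 × 43.6 = 32787 m².
Hydraulic gradient i = 0.0150.
Darcy's law: Q = K · A · i = 12.10 × 32787 × 0.01500 = 5949 m³/day.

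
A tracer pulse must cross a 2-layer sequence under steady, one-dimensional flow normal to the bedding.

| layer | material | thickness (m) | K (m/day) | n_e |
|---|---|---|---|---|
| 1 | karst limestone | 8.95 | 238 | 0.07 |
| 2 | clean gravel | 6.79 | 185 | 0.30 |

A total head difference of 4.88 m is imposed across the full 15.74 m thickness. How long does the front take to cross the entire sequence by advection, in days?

0.0406

With flow normal to the layers, continuity requires the same specific discharge q through every layer.
Σ(b_i/K_i) = 8.95/238 + 6.79/185 = 0.07431 d.
q = Δh / Σ(b_i/K_i) = 4.88 / 0.07431 = 65.67 m/day.
In each layer the seepage velocity is v_i = q/n_i, so the layer transit time is t_i = b_i·n_i / q:
  layer 1 (karst limestone): t_1 = 8.95 × 0.07 / 65.67 = 0.009540 d
  layer 2 (clean gravel): t_2 = 6.79 × 0.30 / 65.67 = 0.03102 d
Total t = Σ t_i = 0.04056 days.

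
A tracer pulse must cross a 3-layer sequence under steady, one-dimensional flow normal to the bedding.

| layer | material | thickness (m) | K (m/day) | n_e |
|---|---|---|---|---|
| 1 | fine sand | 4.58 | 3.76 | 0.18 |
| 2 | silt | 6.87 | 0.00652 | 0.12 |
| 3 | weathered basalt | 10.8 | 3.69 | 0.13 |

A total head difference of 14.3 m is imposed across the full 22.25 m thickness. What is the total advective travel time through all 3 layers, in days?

226

With flow normal to the layers, continuity requires the same specific discharge q through every layer.
Σ(b_i/K_i) = 4.58/3.76 + 6.87/0.00652 + 10.8/3.69 = 1058 d.
q = Δh / Σ(b_i/K_i) = 14.3 / 1058 = 0.01352 m/day.
In each layer the seepage velocity is v_i = q/n_i, so the layer transit time is t_i = b_i·n_i / q:
  layer 1 (fine sand): t_1 = 4.58 × 0.18 / 0.01352 = 60.98 d
  layer 2 (silt): t_2 = 6.87 × 0.12 / 0.01352 = 60.98 d
  layer 3 (weathered basalt): t_3 = 10.8 × 0.13 / 0.01352 = 103.9 d
Total t = Σ t_i = 225.8 days.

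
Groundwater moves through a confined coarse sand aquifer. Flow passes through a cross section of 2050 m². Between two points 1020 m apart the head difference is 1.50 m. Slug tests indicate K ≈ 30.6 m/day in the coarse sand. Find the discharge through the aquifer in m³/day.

Hydraulic gradient i = Δh / L = 1.50 / 1020 = 0.001471.
Darcy's law: Q = K · A · i = 30.60 × 2050 × 0.001471 = 92.25 m³/day.

92.2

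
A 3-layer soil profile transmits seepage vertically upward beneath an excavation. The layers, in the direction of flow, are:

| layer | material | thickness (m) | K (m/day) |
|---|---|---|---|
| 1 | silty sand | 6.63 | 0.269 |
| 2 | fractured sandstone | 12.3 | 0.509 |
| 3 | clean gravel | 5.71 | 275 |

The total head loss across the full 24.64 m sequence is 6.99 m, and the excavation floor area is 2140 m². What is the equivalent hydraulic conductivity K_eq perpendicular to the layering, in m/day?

Flow is perpendicular to layering, so the layers act in series and the equivalent K is the thickness-weighted harmonic mean.
Total thickness L = 6.63 + 12.3 + 5.71 = 24.64 m.
Σ(b_i/K_i) = 6.63/0.269 + 12.3/0.509 + 5.71/275 = 48.83 d.
K_eq = L / Σ(b_i/K_i) = 24.64 / 48.83 = 0.5046 m/day.

0.505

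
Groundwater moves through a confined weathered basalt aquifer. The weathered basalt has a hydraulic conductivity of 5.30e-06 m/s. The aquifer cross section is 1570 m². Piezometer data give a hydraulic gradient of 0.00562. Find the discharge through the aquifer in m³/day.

Convert K: 5.30e-06 m/s × 86400 = 0.4579 m/day.
Hydraulic gradient i = 0.00562.
Darcy's law: Q = K · A · i = 0.4579 × 1570 × 0.005620 = 4.040 m³/day.

4.04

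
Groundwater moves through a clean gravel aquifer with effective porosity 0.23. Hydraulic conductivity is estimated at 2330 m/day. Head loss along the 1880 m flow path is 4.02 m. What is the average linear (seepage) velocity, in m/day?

21.7

Hydraulic gradient i = Δh / L = 4.02 / 1880 = 0.002138.
Darcy flux q = K · i = 2330 × 0.002138 = 4.982 m/day.
Seepage velocity v = q / n_e = 4.982 / 0.23 = 21.66 m/day.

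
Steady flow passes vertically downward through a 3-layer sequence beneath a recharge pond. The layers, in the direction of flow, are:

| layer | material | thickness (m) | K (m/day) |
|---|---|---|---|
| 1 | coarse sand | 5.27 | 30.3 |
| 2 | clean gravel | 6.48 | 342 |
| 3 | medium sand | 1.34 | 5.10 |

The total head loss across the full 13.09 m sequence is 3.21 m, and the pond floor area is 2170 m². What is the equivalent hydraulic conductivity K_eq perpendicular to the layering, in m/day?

Flow is perpendicular to layering, so the layers act in series and the equivalent K is the thickness-weighted harmonic mean.
Total thickness L = 5.27 + 6.48 + 1.34 = 13.09 m.
Σ(b_i/K_i) = 5.27/30.3 + 6.48/342 + 1.34/5.10 = 0.4556 d.
K_eq = L / Σ(b_i/K_i) = 13.09 / 0.4556 = 28.73 m/day.

28.7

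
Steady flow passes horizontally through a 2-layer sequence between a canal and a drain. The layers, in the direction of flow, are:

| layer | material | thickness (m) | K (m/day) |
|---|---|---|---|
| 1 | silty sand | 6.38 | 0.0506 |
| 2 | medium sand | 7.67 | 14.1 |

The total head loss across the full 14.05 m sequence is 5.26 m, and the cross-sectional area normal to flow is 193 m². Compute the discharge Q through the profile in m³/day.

Flow is perpendicular to layering, so the layers act in series and the equivalent K is the thickness-weighted harmonic mean.
Total thickness L = 6.38 + 7.67 = 14.05 m.
Σ(b_i/K_i) = 6.38/0.0506 + 7.67/14.1 = 126.6 d.
K_eq = L / Σ(b_i/K_i) = 14.05 / 126.6 = 0.1110 m/day.
Q = K_eq · A · (Δh/L) = 0.1110 × 193 × (5.26/14.05) = 8.017 m³/day.

8.02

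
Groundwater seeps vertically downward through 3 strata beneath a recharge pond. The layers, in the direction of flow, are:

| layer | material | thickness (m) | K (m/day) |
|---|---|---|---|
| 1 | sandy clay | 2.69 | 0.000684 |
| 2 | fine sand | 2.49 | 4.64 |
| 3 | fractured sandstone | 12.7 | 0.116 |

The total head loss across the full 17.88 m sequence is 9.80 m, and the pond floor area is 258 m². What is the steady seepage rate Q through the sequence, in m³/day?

Flow is perpendicular to layering, so the layers act in series and the equivalent K is the thickness-weighted harmonic mean.
Total thickness L = 2.69 + 2.49 + 12.7 = 17.88 m.
Σ(b_i/K_i) = 2.69/0.000684 + 2.49/4.64 + 12.7/0.116 = 4043 d.
K_eq = L / Σ(b_i/K_i) = 17.88 / 4043 = 0.004423 m/day.
Q = K_eq · A · (Δh/L) = 0.004423 × 258 × (9.80/17.88) = 0.6254 m³/day.

0.625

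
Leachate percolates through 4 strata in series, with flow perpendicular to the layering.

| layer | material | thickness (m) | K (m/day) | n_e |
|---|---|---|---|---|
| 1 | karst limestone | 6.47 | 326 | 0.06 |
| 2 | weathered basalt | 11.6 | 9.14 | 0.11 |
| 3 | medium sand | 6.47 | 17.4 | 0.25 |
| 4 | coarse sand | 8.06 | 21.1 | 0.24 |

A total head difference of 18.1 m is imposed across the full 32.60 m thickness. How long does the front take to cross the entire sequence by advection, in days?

0.589

With flow normal to the layers, continuity requires the same specific discharge q through every layer.
Σ(b_i/K_i) = 6.47/326 + 11.6/9.14 + 6.47/17.4 + 8.06/21.1 = 2.043 d.
q = Δh / Σ(b_i/K_i) = 18.1 / 2.043 = 8.860 m/day.
In each layer the seepage velocity is v_i = q/n_i, so the layer transit time is t_i = b_i·n_i / q:
  layer 1 (karst limestone): t_1 = 6.47 × 0.06 / 8.860 = 0.04381 d
  layer 2 (weathered basalt): t_2 = 11.6 × 0.11 / 8.860 = 0.1440 d
  layer 3 (medium sand): t_3 = 6.47 × 0.25 / 8.860 = 0.1826 d
  layer 4 (coarse sand): t_4 = 8.06 × 0.24 / 8.860 = 0.2183 d
Total t = Σ t_i = 0.5887 days.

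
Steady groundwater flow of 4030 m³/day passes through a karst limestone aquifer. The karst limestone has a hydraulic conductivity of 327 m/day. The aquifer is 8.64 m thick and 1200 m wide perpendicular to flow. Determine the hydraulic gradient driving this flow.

0.00119

Cross-sectional area A = 1200 × 8.64 = 10368 m².
From Q = K·A·i, i = Q / (K·A) = 4030 / (327.0 × 10368) = 0.001189.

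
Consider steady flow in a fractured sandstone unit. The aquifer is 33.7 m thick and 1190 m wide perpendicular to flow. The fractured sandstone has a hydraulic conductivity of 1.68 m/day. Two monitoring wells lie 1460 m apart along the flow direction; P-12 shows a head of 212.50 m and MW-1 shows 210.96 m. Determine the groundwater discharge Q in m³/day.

71.1

Cross-sectional area A = 1190 × 33.7 = 40103 m².
Hydraulic gradient i = (212.50 − 210.96) / 1460 = 1.54 / 1460 = 0.001055.
Darcy's law: Q = K · A · i = 1.680 × 40103 × 0.001055 = 71.06 m³/day.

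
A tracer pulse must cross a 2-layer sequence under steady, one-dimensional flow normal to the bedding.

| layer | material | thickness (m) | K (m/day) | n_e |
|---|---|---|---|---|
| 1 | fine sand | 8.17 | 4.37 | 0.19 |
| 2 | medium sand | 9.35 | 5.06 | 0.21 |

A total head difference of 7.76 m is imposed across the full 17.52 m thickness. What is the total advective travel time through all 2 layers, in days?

1.68

With flow normal to the layers, continuity requires the same specific discharge q through every layer.
Σ(b_i/K_i) = 8.17/4.37 + 9.35/5.06 = 3.717 d.
q = Δh / Σ(b_i/K_i) = 7.76 / 3.717 = 2.087 m/day.
In each layer the seepage velocity is v_i = q/n_i, so the layer transit time is t_i = b_i·n_i / q:
  layer 1 (fine sand): t_1 = 8.17 × 0.19 / 2.087 = 0.7436 d
  layer 2 (medium sand): t_2 = 9.35 × 0.21 / 2.087 = 0.9406 d
Total t = Σ t_i = 1.684 days.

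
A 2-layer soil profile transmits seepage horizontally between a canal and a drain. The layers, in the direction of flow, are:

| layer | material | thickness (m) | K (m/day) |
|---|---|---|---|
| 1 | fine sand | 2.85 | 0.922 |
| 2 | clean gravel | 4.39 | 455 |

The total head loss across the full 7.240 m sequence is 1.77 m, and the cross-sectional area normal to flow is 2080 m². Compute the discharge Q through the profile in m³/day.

1190

Flow is perpendicular to layering, so the layers act in series and the equivalent K is the thickness-weighted harmonic mean.
Total thickness L = 2.85 + 4.39 = 7.240 m.
Σ(b_i/K_i) = 2.85/0.922 + 4.39/455 = 3.101 d.
K_eq = L / Σ(b_i/K_i) = 7.240 / 3.101 = 2.335 m/day.
Q = K_eq · A · (Δh/L) = 2.335 × 2080 × (1.77/7.240) = 1187 m³/day.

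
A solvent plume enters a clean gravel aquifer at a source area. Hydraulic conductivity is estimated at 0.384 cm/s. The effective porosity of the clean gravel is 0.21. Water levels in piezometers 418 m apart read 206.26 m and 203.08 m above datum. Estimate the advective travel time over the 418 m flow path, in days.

Convert K: 0.384 cm/s × 864 = 331.8 m/day.
Hydraulic gradient i = (206.26 − 203.08) / 418 = 3.18 / 418 = 0.007608.
Darcy flux q = K · i = 331.8 × 0.007608 = 2.524 m/day.
Seepage velocity v = q / n_e = 2.524 / 0.21 = 12.02 m/day.
Travel time t = L / v = 418 / 12.02 = 34.78 days.

34.8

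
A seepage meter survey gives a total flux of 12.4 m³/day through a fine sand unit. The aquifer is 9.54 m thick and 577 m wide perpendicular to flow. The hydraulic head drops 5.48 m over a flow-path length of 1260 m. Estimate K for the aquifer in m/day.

Cross-sectional area A = 577 × 9.54 = 5505 m².
Hydraulic gradient i = Δh / L = 5.48 / 1260 = 0.004349.
From Q = K·A·i, K = Q / (A·i) = 12.4 / (5505 × 0.004349) = 0.5179 m/day.

0.518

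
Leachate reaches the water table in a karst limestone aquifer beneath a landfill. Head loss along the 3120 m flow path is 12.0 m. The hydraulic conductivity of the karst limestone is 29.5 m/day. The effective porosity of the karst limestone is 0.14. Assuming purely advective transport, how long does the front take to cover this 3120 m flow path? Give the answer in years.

10.5

Hydraulic gradient i = Δh / L = 12.0 / 3120 = 0.003846.
Darcy flux q = K · i = 29.50 × 0.003846 = 0.1135 m/day.
Seepage velocity v = q / n_e = 0.1135 / 0.14 = 0.8104 m/day.
Travel time t = L / v = 3120 / 0.8104 = 3850 days = 10.54 years.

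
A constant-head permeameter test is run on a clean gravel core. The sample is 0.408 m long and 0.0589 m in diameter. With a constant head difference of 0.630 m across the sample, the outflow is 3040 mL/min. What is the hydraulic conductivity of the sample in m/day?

Cross-sectional area A = π·(d/2)² = π × (0.0589/2)² = 0.002725 m².
Convert discharge: 3040 mL/min = 5.067e-05 m³/s.
Darcy's law rearranged: K = Q·L / (A·Δh) = 5.067e-05 × 0.408 / (0.002725 × 0.630) = 0.01204 m/s = 1040 m/day.

1040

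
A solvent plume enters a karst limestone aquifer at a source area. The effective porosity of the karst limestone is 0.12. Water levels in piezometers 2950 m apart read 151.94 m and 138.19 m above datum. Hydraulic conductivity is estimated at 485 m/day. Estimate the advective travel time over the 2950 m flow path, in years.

Hydraulic gradient i = (151.94 − 138.19) / 2950 = 13.75 / 2950 = 0.004661.
Darcy flux q = K · i = 485.0 × 0.004661 = 2.261 m/day.
Seepage velocity v = q / n_e = 2.261 / 0.12 = 18.84 m/day.
Travel time t = L / v = 2950 / 18.84 = 156.6 days = 0.4287 years.

0.429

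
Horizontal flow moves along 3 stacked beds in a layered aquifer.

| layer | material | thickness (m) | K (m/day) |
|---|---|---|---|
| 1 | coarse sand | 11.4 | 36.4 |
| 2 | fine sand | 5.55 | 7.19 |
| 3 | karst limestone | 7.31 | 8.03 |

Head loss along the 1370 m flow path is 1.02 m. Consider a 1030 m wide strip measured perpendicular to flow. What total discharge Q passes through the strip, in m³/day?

Flow is parallel to layering, so each bed carries its own Darcy discharge and the transmissivities add.
Σ(K_i·b_i) = 36.4×11.4 + 7.19×5.55 + 8.03×7.31 = 513.6 m²/day.
Hydraulic gradient i = Δh / L = 1.02 / 1370 = 0.0007445.
Q = Σ(K_i·b_i) · W · i = 513.6 × 1030 × 0.0007445 = 393.8 m³/day.

394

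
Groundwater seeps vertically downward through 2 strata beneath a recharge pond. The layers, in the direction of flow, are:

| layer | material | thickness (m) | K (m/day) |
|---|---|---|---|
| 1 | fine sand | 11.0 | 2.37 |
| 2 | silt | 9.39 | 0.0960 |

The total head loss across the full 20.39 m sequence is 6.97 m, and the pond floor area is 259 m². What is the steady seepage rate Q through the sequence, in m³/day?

Flow is perpendicular to layering, so the layers act in series and the equivalent K is the thickness-weighted harmonic mean.
Total thickness L = 11.0 + 9.39 = 20.39 m.
Σ(b_i/K_i) = 11.0/2.37 + 9.39/0.0960 = 102.5 d.
K_eq = L / Σ(b_i/K_i) = 20.39 / 102.5 = 0.1990 m/day.
Q = K_eq · A · (Δh/L) = 0.1990 × 259 × (6.97/20.39) = 17.62 m³/day.

17.6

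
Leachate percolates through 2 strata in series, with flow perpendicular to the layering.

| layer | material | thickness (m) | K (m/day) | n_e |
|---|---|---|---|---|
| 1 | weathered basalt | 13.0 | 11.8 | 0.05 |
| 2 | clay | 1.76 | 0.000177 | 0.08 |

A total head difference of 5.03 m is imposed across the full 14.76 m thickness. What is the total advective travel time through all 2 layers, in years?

4.28

With flow normal to the layers, continuity requires the same specific discharge q through every layer.
Σ(b_i/K_i) = 13.0/11.8 + 1.76/0.000177 = 9945 d.
q = Δh / Σ(b_i/K_i) = 5.03 / 9945 = 0.0005058 m/day.
In each layer the seepage velocity is v_i = q/n_i, so the layer transit time is t_i = b_i·n_i / q:
  layer 1 (weathered basalt): t_1 = 13.0 × 0.05 / 0.0005058 = 1285 d
  layer 2 (clay): t_2 = 1.76 × 0.08 / 0.0005058 = 278.4 d
Total t = Σ t_i = 1563 days = 4.281 years.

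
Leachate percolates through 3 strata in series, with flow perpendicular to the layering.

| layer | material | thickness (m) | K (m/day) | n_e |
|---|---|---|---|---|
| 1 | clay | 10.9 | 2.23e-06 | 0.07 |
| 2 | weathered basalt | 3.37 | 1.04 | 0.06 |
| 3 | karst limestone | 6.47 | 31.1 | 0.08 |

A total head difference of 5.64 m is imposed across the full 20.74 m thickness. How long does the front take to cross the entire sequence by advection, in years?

3520

With flow normal to the layers, continuity requires the same specific discharge q through every layer.
Σ(b_i/K_i) = 10.9/2.23e-06 + 3.37/1.04 + 6.47/31.1 = 4.888e+06 d.
q = Δh / Σ(b_i/K_i) = 5.64 / 4.888e+06 = 1.154e-06 m/day.
In each layer the seepage velocity is v_i = q/n_i, so the layer transit time is t_i = b_i·n_i / q:
  layer 1 (clay): t_1 = 10.9 × 0.07 / 1.154e-06 = 6.613e+05 d
  layer 2 (weathered basalt): t_2 = 3.37 × 0.06 / 1.154e-06 = 1.752e+05 d
  layer 3 (karst limestone): t_3 = 6.47 × 0.08 / 1.154e-06 = 4.486e+05 d
Total t = Σ t_i = 1.285e+06 days = 3518 years.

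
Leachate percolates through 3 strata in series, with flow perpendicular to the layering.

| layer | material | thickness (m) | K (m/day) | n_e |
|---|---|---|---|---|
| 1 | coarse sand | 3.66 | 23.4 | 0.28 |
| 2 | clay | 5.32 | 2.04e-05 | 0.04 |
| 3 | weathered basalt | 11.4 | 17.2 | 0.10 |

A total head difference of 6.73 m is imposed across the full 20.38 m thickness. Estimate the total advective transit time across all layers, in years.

252

With flow normal to the layers, continuity requires the same specific discharge q through every layer.
Σ(b_i/K_i) = 3.66/23.4 + 5.32/2.04e-05 + 11.4/17.2 = 2.608e+05 d.
q = Δh / Σ(b_i/K_i) = 6.73 / 2.608e+05 = 2.581e-05 m/day.
In each layer the seepage velocity is v_i = q/n_i, so the layer transit time is t_i = b_i·n_i / q:
  layer 1 (coarse sand): t_1 = 3.66 × 0.28 / 2.581e-05 = 39711 d
  layer 2 (clay): t_2 = 5.32 × 0.04 / 2.581e-05 = 8246 d
  layer 3 (weathered basalt): t_3 = 11.4 × 0.10 / 2.581e-05 = 44175 d
Total t = Σ t_i = 92131 days = 252.2 years.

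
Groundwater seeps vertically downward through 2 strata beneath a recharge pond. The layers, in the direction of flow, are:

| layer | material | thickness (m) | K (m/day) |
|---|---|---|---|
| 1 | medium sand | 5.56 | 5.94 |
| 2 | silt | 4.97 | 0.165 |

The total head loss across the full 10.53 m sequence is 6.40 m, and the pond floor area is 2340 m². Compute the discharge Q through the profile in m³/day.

Flow is perpendicular to layering, so the layers act in series and the equivalent K is the thickness-weighted harmonic mean.
Total thickness L = 5.56 + 4.97 = 10.53 m.
Σ(b_i/K_i) = 5.56/5.94 + 4.97/0.165 = 31.06 d.
K_eq = L / Σ(b_i/K_i) = 10.53 / 31.06 = 0.3391 m/day.
Q = K_eq · A · (Δh/L) = 0.3391 × 2340 × (6.40/10.53) = 482.2 m³/day.

482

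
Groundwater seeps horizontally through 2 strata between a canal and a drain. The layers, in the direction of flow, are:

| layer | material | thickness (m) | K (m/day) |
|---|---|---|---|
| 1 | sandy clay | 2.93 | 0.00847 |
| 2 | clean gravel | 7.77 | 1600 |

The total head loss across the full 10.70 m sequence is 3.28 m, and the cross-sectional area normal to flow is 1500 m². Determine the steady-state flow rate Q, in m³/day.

14.2

Flow is perpendicular to layering, so the layers act in series and the equivalent K is the thickness-weighted harmonic mean.
Total thickness L = 2.93 + 7.77 = 10.70 m.
Σ(b_i/K_i) = 2.93/0.00847 + 7.77/1600 = 345.9 d.
K_eq = L / Σ(b_i/K_i) = 10.70 / 345.9 = 0.03093 m/day.
Q = K_eq · A · (Δh/L) = 0.03093 × 1500 × (3.28/10.70) = 14.22 m³/day.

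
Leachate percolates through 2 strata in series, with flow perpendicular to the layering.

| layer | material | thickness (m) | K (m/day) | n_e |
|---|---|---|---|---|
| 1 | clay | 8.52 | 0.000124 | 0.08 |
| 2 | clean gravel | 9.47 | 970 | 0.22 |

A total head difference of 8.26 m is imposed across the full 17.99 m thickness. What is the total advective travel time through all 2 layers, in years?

63.0

With flow normal to the layers, continuity requires the same specific discharge q through every layer.
Σ(b_i/K_i) = 8.52/0.000124 + 9.47/970 = 68710 d.
q = Δh / Σ(b_i/K_i) = 8.26 / 68710 = 0.0001202 m/day.
In each layer the seepage velocity is v_i = q/n_i, so the layer transit time is t_i = b_i·n_i / q:
  layer 1 (clay): t_1 = 8.52 × 0.08 / 0.0001202 = 5670 d
  layer 2 (clean gravel): t_2 = 9.47 × 0.22 / 0.0001202 = 17330 d
Total t = Σ t_i = 23000 days = 62.97 years.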